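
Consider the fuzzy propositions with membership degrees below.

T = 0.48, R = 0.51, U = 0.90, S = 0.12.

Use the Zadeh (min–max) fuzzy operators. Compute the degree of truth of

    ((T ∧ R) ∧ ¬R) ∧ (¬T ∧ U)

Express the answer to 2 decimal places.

0.48

T ∧ R = min(a, b) on (0.48, 0.51) = 0.48
¬R = 1 − 0.51 = 0.49
(T ∧ R) ∧ ¬R = min(a, b) on (0.48, 0.49) = 0.48
¬T = 1 − 0.48 = 0.52
¬T ∧ U = min(a, b) on (0.52, 0.90) = 0.52
((T ∧ R) ∧ ¬R) ∧ (¬T ∧ U) = min(a, b) on (0.48, 0.52) = 0.48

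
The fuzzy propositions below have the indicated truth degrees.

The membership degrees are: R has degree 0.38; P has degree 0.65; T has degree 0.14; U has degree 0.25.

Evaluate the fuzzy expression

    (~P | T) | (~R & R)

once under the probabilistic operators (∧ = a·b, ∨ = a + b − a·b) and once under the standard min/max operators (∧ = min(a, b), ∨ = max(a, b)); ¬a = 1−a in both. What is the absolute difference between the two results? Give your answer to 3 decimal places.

0.193

Under probabilistic:
  ~P = 1 − 0.6500 = 0.3500
  ~P | T = a + b − a·b on (0.3500, 0.1400) = 0.4410
  ~R = 1 − 0.3800 = 0.6200
  ~R & R = a·b on (0.6200, 0.3800) = 0.2356
  (~P | T) | (~R & R) = a + b − a·b on (0.4410, 0.2356) = 0.5727
  → value = 0.5727
Under standard min/max:
  ~P = 1 − 0.65 = 0.35
  ~P | T = max(a, b) on (0.35, 0.14) = 0.35
  ~R = 1 − 0.38 = 0.62
  ~R & R = min(a, b) on (0.62, 0.38) = 0.38
  (~P | T) | (~R & R) = max(a, b) on (0.35, 0.38) = 0.38
  → value = 0.3800
|0.5727 − 0.3800| = 0.193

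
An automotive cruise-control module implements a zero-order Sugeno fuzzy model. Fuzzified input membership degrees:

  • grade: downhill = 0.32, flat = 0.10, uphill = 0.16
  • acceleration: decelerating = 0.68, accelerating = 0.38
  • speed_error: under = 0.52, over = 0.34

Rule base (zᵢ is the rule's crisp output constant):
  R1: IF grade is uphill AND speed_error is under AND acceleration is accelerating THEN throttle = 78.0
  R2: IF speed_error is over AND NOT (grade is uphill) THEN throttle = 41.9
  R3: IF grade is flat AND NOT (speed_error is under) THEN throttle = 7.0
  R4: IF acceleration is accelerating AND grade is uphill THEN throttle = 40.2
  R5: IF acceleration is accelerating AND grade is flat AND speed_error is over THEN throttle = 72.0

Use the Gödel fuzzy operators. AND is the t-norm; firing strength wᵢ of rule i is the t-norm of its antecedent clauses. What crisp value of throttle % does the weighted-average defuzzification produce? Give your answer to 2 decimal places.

R1 (z=78.0): uphill=0.16, under=0.52, accelerating=0.38; AND[min(a, b)] → w = 0.16
R2 (z=41.9): over=0.34, ¬uphill=1−0.16=0.84; AND[min(a, b)] → w = 0.34
R3 (z=7.0): flat=0.10, ¬under=1−0.52=0.48; AND[min(a, b)] → w = 0.10
R4 (z=40.2): accelerating=0.38, uphill=0.16; AND[min(a, b)] → w = 0.16
R5 (z=72.0): accelerating=0.38, flat=0.10, over=0.34; AND[min(a, b)] → w = 0.10
Weighted average = (0.16·78.0 + 0.34·41.9 + 0.10·7.0 + 0.16·40.2 + 0.10·72.0) / (0.16 + 0.34 + 0.10 + 0.16 + 0.10)
  = 41.0580 / 0.8600 = 47.74

47.74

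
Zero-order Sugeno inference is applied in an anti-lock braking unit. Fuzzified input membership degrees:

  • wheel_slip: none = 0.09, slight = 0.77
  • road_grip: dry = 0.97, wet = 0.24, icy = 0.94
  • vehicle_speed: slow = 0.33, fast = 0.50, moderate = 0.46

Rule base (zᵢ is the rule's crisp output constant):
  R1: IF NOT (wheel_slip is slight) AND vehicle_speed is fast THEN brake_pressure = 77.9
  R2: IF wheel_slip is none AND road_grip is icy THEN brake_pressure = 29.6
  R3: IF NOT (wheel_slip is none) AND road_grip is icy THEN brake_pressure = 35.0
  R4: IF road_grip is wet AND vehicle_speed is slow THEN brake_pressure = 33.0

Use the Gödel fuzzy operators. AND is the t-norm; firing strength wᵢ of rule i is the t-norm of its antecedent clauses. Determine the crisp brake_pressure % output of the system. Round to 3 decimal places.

R1 (z=77.9): ¬slight=1−0.77=0.23, fast=0.50; AND[min(a, b)] → w = 0.23
R2 (z=29.6): none=0.09, icy=0.94; AND[min(a, b)] → w = 0.09
R3 (z=35.0): ¬none=1−0.09=0.91, icy=0.94; AND[min(a, b)] → w = 0.91
R4 (z=33.0): wet=0.24, slow=0.33; AND[min(a, b)] → w = 0.24
Weighted average = (0.23·77.9 + 0.09·29.6 + 0.91·35.0 + 0.24·33.0) / (0.23 + 0.09 + 0.91 + 0.24)
  = 60.3510 / 1.4700 = 41.055

41.055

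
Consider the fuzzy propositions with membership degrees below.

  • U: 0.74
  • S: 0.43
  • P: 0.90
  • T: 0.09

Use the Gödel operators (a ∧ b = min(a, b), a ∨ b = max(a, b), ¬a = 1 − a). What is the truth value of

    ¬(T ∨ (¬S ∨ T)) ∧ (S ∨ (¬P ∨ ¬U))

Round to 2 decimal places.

0.43

¬S = 1 − 0.43 = 0.57
¬S ∨ T = max(a, b) on (0.57, 0.09) = 0.57
T ∨ (¬S ∨ T) = max(a, b) on (0.09, 0.57) = 0.57
¬(T ∨ (¬S ∨ T)) = 1 − 0.57 = 0.43
¬P = 1 − 0.90 = 0.10
¬U = 1 − 0.74 = 0.26
¬P ∨ ¬U = max(a, b) on (0.10, 0.26) = 0.26
S ∨ (¬P ∨ ¬U) = max(a, b) on (0.43, 0.26) = 0.43
¬(T ∨ (¬S ∨ T)) ∧ (S ∨ (¬P ∨ ¬U)) = min(a, b) on (0.43, 0.43) = 0.43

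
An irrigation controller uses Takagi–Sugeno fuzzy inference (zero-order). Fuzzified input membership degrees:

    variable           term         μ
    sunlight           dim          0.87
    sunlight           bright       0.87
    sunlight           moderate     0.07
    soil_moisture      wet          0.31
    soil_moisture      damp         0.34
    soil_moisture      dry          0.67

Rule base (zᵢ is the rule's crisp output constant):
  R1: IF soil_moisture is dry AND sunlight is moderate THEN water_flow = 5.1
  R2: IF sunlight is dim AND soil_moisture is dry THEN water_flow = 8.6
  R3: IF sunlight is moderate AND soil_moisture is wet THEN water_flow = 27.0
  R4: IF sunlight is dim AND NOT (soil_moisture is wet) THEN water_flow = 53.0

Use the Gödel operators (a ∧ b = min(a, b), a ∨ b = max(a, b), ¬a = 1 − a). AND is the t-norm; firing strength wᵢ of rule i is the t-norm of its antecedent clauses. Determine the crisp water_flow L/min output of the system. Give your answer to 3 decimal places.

29.719

R1 (z=5.1): dry=0.67, moderate=0.07; AND[min(a, b)] → w = 0.07
R2 (z=8.6): dim=0.87, dry=0.67; AND[min(a, b)] → w = 0.67
R3 (z=27.0): moderate=0.07, wet=0.31; AND[min(a, b)] → w = 0.07
R4 (z=53.0): dim=0.87, ¬wet=1−0.31=0.69; AND[min(a, b)] → w = 0.69
Weighted average = (0.07·5.1 + 0.67·8.6 + 0.07·27.0 + 0.69·53.0) / (0.07 + 0.67 + 0.07 + 0.69)
  = 44.5790 / 1.5000 = 29.719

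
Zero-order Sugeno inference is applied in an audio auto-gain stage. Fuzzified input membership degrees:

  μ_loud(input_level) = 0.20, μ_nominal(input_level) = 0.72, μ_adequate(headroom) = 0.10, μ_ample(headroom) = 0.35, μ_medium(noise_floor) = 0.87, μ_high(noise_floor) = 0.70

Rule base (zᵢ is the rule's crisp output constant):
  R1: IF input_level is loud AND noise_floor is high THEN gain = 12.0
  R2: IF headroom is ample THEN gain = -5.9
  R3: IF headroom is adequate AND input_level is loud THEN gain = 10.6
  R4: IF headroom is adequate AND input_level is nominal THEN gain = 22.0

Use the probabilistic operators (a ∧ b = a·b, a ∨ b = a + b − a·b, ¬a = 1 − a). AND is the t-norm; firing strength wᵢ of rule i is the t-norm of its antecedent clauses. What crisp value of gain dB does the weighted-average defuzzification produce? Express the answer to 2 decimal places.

R1 (z=12.0): loud=0.20, high=0.70; AND[a·b] → w = 0.1400
R2 (z=-5.9): ample=0.35 → w = 0.3500
R3 (z=10.6): adequate=0.10, loud=0.20; AND[a·b] → w = 0.0200
R4 (z=22.0): adequate=0.10, nominal=0.72; AND[a·b] → w = 0.0720
Weighted average = (0.1400·12.0 + 0.3500·-5.9 + 0.0200·10.6 + 0.0720·22.0) / (0.1400 + 0.3500 + 0.0200 + 0.0720)
  = 1.4110 / 0.5820 = 2.42

2.42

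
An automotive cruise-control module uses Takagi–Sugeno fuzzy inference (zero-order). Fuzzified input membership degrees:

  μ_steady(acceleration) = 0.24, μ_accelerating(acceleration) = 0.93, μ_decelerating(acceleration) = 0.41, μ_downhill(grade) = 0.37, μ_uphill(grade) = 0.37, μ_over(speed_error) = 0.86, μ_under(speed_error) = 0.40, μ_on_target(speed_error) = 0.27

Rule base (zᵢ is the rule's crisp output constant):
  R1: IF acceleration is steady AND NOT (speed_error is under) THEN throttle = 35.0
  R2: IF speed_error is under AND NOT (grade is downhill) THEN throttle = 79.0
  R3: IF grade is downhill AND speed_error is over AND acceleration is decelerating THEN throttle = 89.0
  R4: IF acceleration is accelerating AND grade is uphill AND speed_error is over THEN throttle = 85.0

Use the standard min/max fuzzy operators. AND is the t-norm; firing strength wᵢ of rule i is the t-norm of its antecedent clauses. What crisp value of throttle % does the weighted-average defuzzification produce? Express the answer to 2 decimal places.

75.64

R1 (z=35.0): steady=0.24, ¬under=1−0.40=0.60; AND[min(a, b)] → w = 0.24
R2 (z=79.0): under=0.40, ¬downhill=1−0.37=0.63; AND[min(a, b)] → w = 0.40
R3 (z=89.0): downhill=0.37, over=0.86, decelerating=0.41; AND[min(a, b)] → w = 0.37
R4 (z=85.0): accelerating=0.93, uphill=0.37, over=0.86; AND[min(a, b)] → w = 0.37
Weighted average = (0.24·35.0 + 0.40·79.0 + 0.37·89.0 + 0.37·85.0) / (0.24 + 0.40 + 0.37 + 0.37)
  = 104.3800 / 1.3800 = 75.64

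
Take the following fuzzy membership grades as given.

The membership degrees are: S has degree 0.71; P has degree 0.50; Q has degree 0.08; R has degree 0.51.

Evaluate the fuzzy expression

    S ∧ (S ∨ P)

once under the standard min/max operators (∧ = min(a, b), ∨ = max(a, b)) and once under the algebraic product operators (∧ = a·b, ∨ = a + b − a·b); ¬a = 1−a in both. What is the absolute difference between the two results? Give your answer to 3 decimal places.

Under standard min/max:
  S ∨ P = max(a, b) on (0.71, 0.50) = 0.71
  S ∧ (S ∨ P) = min(a, b) on (0.71, 0.71) = 0.71
  → value = 0.7100
Under algebraic product:
  S ∨ P = a + b − a·b on (0.7100, 0.5000) = 0.8550
  S ∧ (S ∨ P) = a·b on (0.7100, 0.8550) = 0.6070
  → value = 0.6070
|0.7100 − 0.6070| = 0.103

0.103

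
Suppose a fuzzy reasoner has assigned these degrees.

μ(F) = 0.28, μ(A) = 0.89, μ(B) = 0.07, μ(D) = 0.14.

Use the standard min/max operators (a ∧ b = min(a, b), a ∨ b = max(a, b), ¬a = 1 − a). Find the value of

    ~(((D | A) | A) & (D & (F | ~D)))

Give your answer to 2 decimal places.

0.86

D | A = max(a, b) on (0.14, 0.89) = 0.89
(D | A) | A = max(a, b) on (0.89, 0.89) = 0.89
~D = 1 − 0.14 = 0.86
F | ~D = max(a, b) on (0.28, 0.86) = 0.86
D & (F | ~D) = min(a, b) on (0.14, 0.86) = 0.14
((D | A) | A) & (D & (F | ~D)) = min(a, b) on (0.89, 0.14) = 0.14
~(((D | A) | A) & (D & (F | ~D))) = 1 − 0.14 = 0.86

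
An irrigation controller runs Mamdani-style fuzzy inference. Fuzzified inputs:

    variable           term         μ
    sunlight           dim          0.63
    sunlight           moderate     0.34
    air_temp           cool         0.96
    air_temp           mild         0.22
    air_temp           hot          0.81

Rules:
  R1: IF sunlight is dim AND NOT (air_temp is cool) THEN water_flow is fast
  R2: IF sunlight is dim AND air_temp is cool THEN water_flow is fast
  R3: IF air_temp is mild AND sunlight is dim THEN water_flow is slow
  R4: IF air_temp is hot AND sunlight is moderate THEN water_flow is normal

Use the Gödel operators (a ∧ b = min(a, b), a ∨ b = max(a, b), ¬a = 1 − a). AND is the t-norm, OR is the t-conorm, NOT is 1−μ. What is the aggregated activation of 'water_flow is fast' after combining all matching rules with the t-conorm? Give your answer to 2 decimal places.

0.63

R1: dim=0.63, ¬cool=1−0.96=0.04; AND[min(a, b)] → w = 0.04
R2: dim=0.63, cool=0.96; AND[min(a, b)] → w = 0.63
R3: mild=0.22, dim=0.63; AND[min(a, b)] → w = 0.22
R4: hot=0.81, moderate=0.34; AND[min(a, b)] → w = 0.34
Rules with consequent 'fast': {R1, R2} → strengths 0.04, 0.63
Aggregate via t-conorm [max(a, b)]: 0.63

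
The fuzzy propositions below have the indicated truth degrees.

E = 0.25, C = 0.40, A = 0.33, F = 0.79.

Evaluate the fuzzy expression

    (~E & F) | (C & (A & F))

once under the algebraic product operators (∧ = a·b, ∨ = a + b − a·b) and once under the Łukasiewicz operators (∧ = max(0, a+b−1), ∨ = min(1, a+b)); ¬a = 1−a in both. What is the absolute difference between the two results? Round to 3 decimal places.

Under algebraic product:
  ~E = 1 − 0.2500 = 0.7500
  ~E & F = a·b on (0.7500, 0.7900) = 0.5925
  A & F = a·b on (0.3300, 0.7900) = 0.2607
  C & (A & F) = a·b on (0.4000, 0.2607) = 0.1043
  (~E & F) | (C & (A & F)) = a + b − a·b on (0.5925, 0.1043) = 0.6350
  → value = 0.6350
Under Łukasiewicz:
  ~E = 1 − 0.25 = 0.75
  ~E & F = max(0, a+b−1) on (0.75, 0.79) = 0.54
  A & F = max(0, a+b−1) on (0.33, 0.79) = 0.12
  C & (A & F) = max(0, a+b−1) on (0.40, 0.12) = 0.00
  (~E & F) | (C & (A & F)) = min(1, a+b) on (0.54, 0.00) = 0.54
  → value = 0.5400
|0.6350 − 0.5400| = 0.095

0.095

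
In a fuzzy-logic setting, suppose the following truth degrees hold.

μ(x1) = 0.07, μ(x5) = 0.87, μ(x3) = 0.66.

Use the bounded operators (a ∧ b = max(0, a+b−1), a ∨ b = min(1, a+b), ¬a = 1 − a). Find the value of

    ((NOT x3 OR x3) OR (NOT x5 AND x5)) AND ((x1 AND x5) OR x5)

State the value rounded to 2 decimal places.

0.87

NOT x3 = 1 − 0.66 = 0.34
NOT x3 OR x3 = min(1, a+b) on (0.34, 0.66) = 1.00
NOT x5 = 1 − 0.87 = 0.13
NOT x5 AND x5 = max(0, a+b−1) on (0.13, 0.87) = 0.00
(NOT x3 OR x3) OR (NOT x5 AND x5) = min(1, a+b) on (1.00, 0.00) = 1.00
x1 AND x5 = max(0, a+b−1) on (0.07, 0.87) = 0.00
(x1 AND x5) OR x5 = min(1, a+b) on (0.00, 0.87) = 0.87
((NOT x3 OR x3) OR (NOT x5 AND x5)) AND ((x1 AND x5) OR x5) = max(0, a+b−1) on (1.00, 0.87) = 0.87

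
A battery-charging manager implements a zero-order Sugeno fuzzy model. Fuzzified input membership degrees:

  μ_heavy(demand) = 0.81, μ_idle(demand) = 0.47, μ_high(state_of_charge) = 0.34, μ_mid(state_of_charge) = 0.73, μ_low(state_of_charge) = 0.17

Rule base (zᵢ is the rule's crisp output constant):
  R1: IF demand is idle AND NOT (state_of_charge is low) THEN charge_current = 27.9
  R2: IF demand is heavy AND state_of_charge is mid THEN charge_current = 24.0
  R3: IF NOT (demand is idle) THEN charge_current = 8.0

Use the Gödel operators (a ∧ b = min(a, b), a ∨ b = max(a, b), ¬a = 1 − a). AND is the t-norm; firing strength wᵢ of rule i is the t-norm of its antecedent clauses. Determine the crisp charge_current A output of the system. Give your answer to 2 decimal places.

20.16

R1 (z=27.9): idle=0.47, ¬low=1−0.17=0.83; AND[min(a, b)] → w = 0.47
R2 (z=24.0): heavy=0.81, mid=0.73; AND[min(a, b)] → w = 0.73
R3 (z=8.0): ¬idle=1−0.47=0.53 → w = 0.53
Weighted average = (0.47·27.9 + 0.73·24.0 + 0.53·8.0) / (0.47 + 0.73 + 0.53)
  = 34.8730 / 1.7300 = 20.16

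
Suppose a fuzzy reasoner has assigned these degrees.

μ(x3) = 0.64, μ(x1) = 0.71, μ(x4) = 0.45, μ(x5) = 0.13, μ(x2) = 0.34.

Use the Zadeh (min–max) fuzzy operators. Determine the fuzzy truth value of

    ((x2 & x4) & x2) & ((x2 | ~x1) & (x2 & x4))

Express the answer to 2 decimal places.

0.34

x2 & x4 = min(a, b) on (0.34, 0.45) = 0.34
(x2 & x4) & x2 = min(a, b) on (0.34, 0.34) = 0.34
~x1 = 1 − 0.71 = 0.29
x2 | ~x1 = max(a, b) on (0.34, 0.29) = 0.34
x2 & x4 = min(a, b) on (0.34, 0.45) = 0.34
(x2 | ~x1) & (x2 & x4) = min(a, b) on (0.34, 0.34) = 0.34
((x2 & x4) & x2) & ((x2 | ~x1) & (x2 & x4)) = min(a, b) on (0.34, 0.34) = 0.34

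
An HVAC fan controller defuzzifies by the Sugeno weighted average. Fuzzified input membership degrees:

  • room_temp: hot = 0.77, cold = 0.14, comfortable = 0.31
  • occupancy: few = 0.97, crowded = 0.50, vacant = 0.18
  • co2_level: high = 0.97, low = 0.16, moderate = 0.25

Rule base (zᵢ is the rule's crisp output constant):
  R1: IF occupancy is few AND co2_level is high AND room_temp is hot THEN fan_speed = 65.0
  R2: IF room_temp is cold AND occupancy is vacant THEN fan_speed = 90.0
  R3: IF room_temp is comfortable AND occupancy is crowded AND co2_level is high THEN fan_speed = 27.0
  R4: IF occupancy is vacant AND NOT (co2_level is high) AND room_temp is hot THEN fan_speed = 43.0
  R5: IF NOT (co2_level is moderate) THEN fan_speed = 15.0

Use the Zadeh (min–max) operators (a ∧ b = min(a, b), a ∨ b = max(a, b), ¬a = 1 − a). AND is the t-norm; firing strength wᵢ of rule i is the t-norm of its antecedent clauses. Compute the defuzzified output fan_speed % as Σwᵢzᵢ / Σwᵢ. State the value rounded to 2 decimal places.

41.78

R1 (z=65.0): few=0.97, high=0.97, hot=0.77; AND[min(a, b)] → w = 0.77
R2 (z=90.0): cold=0.14, vacant=0.18; AND[min(a, b)] → w = 0.14
R3 (z=27.0): comfortable=0.31, crowded=0.50, high=0.97; AND[min(a, b)] → w = 0.31
R4 (z=43.0): vacant=0.18, ¬high=1−0.97=0.03, hot=0.77; AND[min(a, b)] → w = 0.03
R5 (z=15.0): ¬moderate=1−0.25=0.75 → w = 0.75
Weighted average = (0.77·65.0 + 0.14·90.0 + 0.31·27.0 + 0.03·43.0 + 0.75·15.0) / (0.77 + 0.14 + 0.31 + 0.03 + 0.75)
  = 83.5600 / 2.0000 = 41.78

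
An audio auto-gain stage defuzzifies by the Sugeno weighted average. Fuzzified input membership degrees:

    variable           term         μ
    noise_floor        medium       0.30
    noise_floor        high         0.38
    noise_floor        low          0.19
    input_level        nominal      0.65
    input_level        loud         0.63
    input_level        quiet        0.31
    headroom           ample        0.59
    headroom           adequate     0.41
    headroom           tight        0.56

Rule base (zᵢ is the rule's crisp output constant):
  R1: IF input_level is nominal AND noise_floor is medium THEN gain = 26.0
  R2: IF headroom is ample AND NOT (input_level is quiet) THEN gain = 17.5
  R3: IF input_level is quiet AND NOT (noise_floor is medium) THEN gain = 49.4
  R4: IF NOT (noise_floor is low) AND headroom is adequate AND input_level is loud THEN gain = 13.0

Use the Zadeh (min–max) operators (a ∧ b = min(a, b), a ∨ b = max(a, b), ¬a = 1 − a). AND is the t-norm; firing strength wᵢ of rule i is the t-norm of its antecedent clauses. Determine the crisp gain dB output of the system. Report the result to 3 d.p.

24.080

R1 (z=26.0): nominal=0.65, medium=0.30; AND[min(a, b)] → w = 0.30
R2 (z=17.5): ample=0.59, ¬quiet=1−0.31=0.69; AND[min(a, b)] → w = 0.59
R3 (z=49.4): quiet=0.31, ¬medium=1−0.30=0.70; AND[min(a, b)] → w = 0.31
R4 (z=13.0): ¬low=1−0.19=0.81, adequate=0.41, loud=0.63; AND[min(a, b)] → w = 0.41
Weighted average = (0.30·26.0 + 0.59·17.5 + 0.31·49.4 + 0.41·13.0) / (0.30 + 0.59 + 0.31 + 0.41)
  = 38.7690 / 1.6100 = 24.080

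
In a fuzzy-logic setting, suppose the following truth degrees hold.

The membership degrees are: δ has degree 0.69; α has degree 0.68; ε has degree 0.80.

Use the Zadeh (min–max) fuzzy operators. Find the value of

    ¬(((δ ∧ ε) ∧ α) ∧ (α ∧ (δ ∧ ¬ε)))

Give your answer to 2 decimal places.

δ ∧ ε = min(a, b) on (0.69, 0.80) = 0.69
(δ ∧ ε) ∧ α = min(a, b) on (0.69, 0.68) = 0.68
¬ε = 1 − 0.80 = 0.20
δ ∧ ¬ε = min(a, b) on (0.69, 0.20) = 0.20
α ∧ (δ ∧ ¬ε) = min(a, b) on (0.68, 0.20) = 0.20
((δ ∧ ε) ∧ α) ∧ (α ∧ (δ ∧ ¬ε)) = min(a, b) on (0.68, 0.20) = 0.20
¬(((δ ∧ ε) ∧ α) ∧ (α ∧ (δ ∧ ¬ε))) = 1 − 0.20 = 0.80

0.80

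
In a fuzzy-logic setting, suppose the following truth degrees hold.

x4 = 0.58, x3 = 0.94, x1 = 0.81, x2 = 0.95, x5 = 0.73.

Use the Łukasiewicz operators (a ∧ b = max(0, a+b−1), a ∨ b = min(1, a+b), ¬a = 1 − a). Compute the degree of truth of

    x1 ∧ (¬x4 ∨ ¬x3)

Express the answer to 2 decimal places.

¬x4 = 1 − 0.58 = 0.42
¬x3 = 1 − 0.94 = 0.06
¬x4 ∨ ¬x3 = min(1, a+b) on (0.42, 0.06) = 0.48
x1 ∧ (¬x4 ∨ ¬x3) = max(0, a+b−1) on (0.81, 0.48) = 0.29

0.29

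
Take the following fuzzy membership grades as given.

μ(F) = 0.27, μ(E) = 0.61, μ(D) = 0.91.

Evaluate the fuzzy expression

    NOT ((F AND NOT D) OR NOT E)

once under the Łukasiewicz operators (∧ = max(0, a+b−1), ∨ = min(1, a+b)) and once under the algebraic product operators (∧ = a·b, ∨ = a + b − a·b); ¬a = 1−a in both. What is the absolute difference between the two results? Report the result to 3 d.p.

Under Łukasiewicz:
  NOT D = 1 − 0.91 = 0.09
  F AND NOT D = max(0, a+b−1) on (0.27, 0.09) = 0.00
  NOT E = 1 − 0.61 = 0.39
  (F AND NOT D) OR NOT E = min(1, a+b) on (0.00, 0.39) = 0.39
  NOT ((F AND NOT D) OR NOT E) = 1 − 0.39 = 0.61
  → value = 0.6100
Under algebraic product:
  NOT D = 1 − 0.9100 = 0.0900
  F AND NOT D = a·b on (0.2700, 0.0900) = 0.0243
  NOT E = 1 − 0.6100 = 0.3900
  (F AND NOT D) OR NOT E = a + b − a·b on (0.0243, 0.3900) = 0.4048
  NOT ((F AND NOT D) OR NOT E) = 1 − 0.4048 = 0.5952
  → value = 0.5952
|0.6100 − 0.5952| = 0.015

0.015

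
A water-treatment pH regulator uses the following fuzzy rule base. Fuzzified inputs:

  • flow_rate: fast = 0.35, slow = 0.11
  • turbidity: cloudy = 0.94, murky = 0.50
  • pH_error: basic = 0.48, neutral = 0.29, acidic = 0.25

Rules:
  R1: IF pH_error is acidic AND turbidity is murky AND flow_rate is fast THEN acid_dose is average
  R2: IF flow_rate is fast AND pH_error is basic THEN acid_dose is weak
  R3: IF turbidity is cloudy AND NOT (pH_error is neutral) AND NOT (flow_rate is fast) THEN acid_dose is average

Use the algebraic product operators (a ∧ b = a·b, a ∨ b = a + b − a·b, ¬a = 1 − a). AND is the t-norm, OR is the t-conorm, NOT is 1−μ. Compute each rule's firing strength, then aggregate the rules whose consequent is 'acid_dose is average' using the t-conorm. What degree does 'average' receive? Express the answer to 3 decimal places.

R1: acidic=0.25, murky=0.50, fast=0.35; AND[a·b] → w = 0.0437
R2: fast=0.35, basic=0.48; AND[a·b] → w = 0.1680
R3: cloudy=0.94, ¬neutral=1−0.29=0.71, ¬fast=1−0.35=0.65; AND[a·b] → w = 0.4338
Rules with consequent 'average': {R1, R3} → strengths 0.0437, 0.4338
Aggregate via t-conorm [a + b − a·b]: 0.4586

0.459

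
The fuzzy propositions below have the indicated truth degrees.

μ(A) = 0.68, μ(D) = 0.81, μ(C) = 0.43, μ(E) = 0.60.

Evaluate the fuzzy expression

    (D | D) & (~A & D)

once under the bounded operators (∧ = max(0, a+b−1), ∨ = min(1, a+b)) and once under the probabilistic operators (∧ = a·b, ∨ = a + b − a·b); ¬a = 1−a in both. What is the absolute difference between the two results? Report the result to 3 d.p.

Under bounded:
  D | D = min(1, a+b) on (0.81, 0.81) = 1.00
  ~A = 1 − 0.68 = 0.32
  ~A & D = max(0, a+b−1) on (0.32, 0.81) = 0.13
  (D | D) & (~A & D) = max(0, a+b−1) on (1.00, 0.13) = 0.13
  → value = 0.1300
Under probabilistic:
  D | D = a + b − a·b on (0.8100, 0.8100) = 0.9639
  ~A = 1 − 0.6800 = 0.3200
  ~A & D = a·b on (0.3200, 0.8100) = 0.2592
  (D | D) & (~A & D) = a·b on (0.9639, 0.2592) = 0.2498
  → value = 0.2498
|0.1300 − 0.2498| = 0.120

0.120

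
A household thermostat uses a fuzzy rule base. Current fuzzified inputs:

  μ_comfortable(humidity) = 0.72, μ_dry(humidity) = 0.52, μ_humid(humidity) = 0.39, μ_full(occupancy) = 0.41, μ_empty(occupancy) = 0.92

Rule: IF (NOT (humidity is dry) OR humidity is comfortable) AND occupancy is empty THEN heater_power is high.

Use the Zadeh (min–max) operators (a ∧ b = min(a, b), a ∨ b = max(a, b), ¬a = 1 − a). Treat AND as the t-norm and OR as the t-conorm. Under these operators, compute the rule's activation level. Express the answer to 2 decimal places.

0.72

firing strength: (¬dry=1−0.52=0.48 OR comfortable=0.72) = 0.72; AND[min(a, b)] with empty=0.92 → w = 0.72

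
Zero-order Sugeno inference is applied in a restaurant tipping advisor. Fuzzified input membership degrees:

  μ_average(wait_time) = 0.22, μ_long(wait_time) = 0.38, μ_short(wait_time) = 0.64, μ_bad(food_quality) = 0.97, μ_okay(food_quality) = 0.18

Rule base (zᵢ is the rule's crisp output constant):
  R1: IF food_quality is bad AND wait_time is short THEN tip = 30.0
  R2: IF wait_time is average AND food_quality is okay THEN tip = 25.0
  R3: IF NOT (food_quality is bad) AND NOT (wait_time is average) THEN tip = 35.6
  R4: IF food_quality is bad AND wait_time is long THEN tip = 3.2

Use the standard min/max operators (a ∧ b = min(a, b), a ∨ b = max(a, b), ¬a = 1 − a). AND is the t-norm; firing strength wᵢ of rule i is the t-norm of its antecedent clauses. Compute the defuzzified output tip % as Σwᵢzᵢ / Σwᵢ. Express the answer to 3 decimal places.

21.125

R1 (z=30.0): bad=0.97, short=0.64; AND[min(a, b)] → w = 0.64
R2 (z=25.0): average=0.22, okay=0.18; AND[min(a, b)] → w = 0.18
R3 (z=35.6): ¬bad=1−0.97=0.03, ¬average=1−0.22=0.78; AND[min(a, b)] → w = 0.03
R4 (z=3.2): bad=0.97, long=0.38; AND[min(a, b)] → w = 0.38
Weighted average = (0.64·30.0 + 0.18·25.0 + 0.03·35.6 + 0.38·3.2) / (0.64 + 0.18 + 0.03 + 0.38)
  = 25.9840 / 1.2300 = 21.125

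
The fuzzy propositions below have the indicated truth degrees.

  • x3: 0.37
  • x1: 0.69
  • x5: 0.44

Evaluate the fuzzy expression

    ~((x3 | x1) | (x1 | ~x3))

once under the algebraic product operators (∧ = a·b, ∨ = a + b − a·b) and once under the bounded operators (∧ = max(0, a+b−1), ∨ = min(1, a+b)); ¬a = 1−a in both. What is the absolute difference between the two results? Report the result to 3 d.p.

Under algebraic product:
  x3 | x1 = a + b − a·b on (0.3700, 0.6900) = 0.8047
  ~x3 = 1 − 0.3700 = 0.6300
  x1 | ~x3 = a + b − a·b on (0.6900, 0.6300) = 0.8853
  (x3 | x1) | (x1 | ~x3) = a + b − a·b on (0.8047, 0.8853) = 0.9776
  ~((x3 | x1) | (x1 | ~x3)) = 1 − 0.9776 = 0.0224
  → value = 0.0224
Under bounded:
  x3 | x1 = min(1, a+b) on (0.37, 0.69) = 1.00
  ~x3 = 1 − 0.37 = 0.63
  x1 | ~x3 = min(1, a+b) on (0.69, 0.63) = 1.00
  (x3 | x1) | (x1 | ~x3) = min(1, a+b) on (1.00, 1.00) = 1.00
  ~((x3 | x1) | (x1 | ~x3)) = 1 − 1.00 = 0.00
  → value = 0.0000
|0.0224 − 0.0000| = 0.022

0.022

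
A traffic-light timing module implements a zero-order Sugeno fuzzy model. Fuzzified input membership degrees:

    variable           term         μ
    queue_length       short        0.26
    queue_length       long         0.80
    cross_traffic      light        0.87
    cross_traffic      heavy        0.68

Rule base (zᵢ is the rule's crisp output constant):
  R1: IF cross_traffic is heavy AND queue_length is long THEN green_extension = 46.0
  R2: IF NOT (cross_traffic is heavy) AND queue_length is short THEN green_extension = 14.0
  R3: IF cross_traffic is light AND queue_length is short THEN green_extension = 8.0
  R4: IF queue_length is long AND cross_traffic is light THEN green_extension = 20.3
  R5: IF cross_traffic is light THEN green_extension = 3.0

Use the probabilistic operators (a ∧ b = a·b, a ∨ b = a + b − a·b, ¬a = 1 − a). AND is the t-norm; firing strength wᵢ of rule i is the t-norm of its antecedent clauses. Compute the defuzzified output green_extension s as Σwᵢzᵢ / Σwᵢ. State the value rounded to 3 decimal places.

18.491

R1 (z=46.0): heavy=0.68, long=0.80; AND[a·b] → w = 0.5440
R2 (z=14.0): ¬heavy=1−0.68=0.32, short=0.26; AND[a·b] → w = 0.0832
R3 (z=8.0): light=0.87, short=0.26; AND[a·b] → w = 0.2262
R4 (z=20.3): long=0.80, light=0.87; AND[a·b] → w = 0.6960
R5 (z=3.0): light=0.87 → w = 0.8700
Weighted average = (0.5440·46.0 + 0.0832·14.0 + 0.2262·8.0 + 0.6960·20.3 + 0.8700·3.0) / (0.5440 + 0.0832 + 0.2262 + 0.6960 + 0.8700)
  = 44.7372 / 2.4194 = 18.491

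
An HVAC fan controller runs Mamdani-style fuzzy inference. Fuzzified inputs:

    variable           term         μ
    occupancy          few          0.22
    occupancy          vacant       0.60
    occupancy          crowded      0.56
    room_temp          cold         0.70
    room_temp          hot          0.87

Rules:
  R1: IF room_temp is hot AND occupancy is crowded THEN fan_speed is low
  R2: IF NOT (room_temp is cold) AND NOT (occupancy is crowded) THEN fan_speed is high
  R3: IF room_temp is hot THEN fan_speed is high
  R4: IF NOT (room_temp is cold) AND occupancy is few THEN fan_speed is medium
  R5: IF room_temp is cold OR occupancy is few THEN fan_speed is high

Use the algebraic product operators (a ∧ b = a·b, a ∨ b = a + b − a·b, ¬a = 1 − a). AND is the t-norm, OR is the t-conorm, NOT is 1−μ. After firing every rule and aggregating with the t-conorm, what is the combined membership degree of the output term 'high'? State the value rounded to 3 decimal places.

0.974

R1: hot=0.87, crowded=0.56; AND[a·b] → w = 0.4872
R2: ¬cold=1−0.70=0.30, ¬crowded=1−0.56=0.44; AND[a·b] → w = 0.1320
R3: hot=0.87 → w = 0.8700
R4: ¬cold=1−0.70=0.30, few=0.22; AND[a·b] → w = 0.0660
R5: cold=0.70, few=0.22; OR[a + b − a·b] → w = 0.7660
Rules with consequent 'high': {R2, R3, R5} → strengths 0.1320, 0.8700, 0.7660
Aggregate via t-conorm [a + b − a·b]: 0.9736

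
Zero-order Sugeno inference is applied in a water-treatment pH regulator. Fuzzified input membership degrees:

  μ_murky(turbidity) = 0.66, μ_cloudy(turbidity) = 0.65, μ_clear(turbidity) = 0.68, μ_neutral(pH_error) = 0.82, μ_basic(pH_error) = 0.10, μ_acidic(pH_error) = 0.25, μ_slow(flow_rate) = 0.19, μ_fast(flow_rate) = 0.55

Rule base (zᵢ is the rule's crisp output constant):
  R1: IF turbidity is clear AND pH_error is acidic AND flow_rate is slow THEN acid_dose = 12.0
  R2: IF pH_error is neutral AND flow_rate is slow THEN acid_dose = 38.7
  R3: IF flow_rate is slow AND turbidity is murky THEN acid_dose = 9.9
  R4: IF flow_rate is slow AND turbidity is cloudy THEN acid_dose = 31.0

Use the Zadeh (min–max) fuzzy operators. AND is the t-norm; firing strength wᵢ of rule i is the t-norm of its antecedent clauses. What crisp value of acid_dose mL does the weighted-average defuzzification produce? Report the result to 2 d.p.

22.90

R1 (z=12.0): clear=0.68, acidic=0.25, slow=0.19; AND[min(a, b)] → w = 0.19
R2 (z=38.7): neutral=0.82, slow=0.19; AND[min(a, b)] → w = 0.19
R3 (z=9.9): slow=0.19, murky=0.66; AND[min(a, b)] → w = 0.19
R4 (z=31.0): slow=0.19, cloudy=0.65; AND[min(a, b)] → w = 0.19
Weighted average = (0.19·12.0 + 0.19·38.7 + 0.19·9.9 + 0.19·31.0) / (0.19 + 0.19 + 0.19 + 0.19)
  = 17.4040 / 0.7600 = 22.90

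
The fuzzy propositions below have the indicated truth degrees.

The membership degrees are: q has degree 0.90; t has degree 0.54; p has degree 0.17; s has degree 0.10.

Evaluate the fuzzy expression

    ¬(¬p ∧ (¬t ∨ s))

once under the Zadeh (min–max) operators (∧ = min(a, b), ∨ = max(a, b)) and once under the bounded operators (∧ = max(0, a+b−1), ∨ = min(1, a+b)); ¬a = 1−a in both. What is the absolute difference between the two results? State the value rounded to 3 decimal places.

Under Zadeh (min–max):
  ¬p = 1 − 0.17 = 0.83
  ¬t = 1 − 0.54 = 0.46
  ¬t ∨ s = max(a, b) on (0.46, 0.10) = 0.46
  ¬p ∧ (¬t ∨ s) = min(a, b) on (0.83, 0.46) = 0.46
  ¬(¬p ∧ (¬t ∨ s)) = 1 − 0.46 = 0.54
  → value = 0.5400
Under bounded:
  ¬p = 1 − 0.17 = 0.83
  ¬t = 1 − 0.54 = 0.46
  ¬t ∨ s = min(1, a+b) on (0.46, 0.10) = 0.56
  ¬p ∧ (¬t ∨ s) = max(0, a+b−1) on (0.83, 0.56) = 0.39
  ¬(¬p ∧ (¬t ∨ s)) = 1 − 0.39 = 0.61
  → value = 0.6100
|0.5400 − 0.6100| = 0.070

0.070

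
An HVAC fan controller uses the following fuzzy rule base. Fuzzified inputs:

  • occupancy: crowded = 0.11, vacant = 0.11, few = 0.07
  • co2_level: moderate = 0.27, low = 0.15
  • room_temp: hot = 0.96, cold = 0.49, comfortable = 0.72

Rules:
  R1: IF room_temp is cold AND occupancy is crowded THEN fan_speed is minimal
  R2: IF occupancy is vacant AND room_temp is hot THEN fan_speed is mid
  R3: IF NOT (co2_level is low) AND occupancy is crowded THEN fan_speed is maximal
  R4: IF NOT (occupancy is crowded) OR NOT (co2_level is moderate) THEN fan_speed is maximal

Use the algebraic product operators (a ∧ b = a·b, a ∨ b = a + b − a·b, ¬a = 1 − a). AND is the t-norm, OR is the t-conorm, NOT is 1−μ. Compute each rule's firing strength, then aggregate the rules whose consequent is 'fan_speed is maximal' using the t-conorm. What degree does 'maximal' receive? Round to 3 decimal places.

0.973

R1: cold=0.49, crowded=0.11; AND[a·b] → w = 0.0539
R2: vacant=0.11, hot=0.96; AND[a·b] → w = 0.1056
R3: ¬low=1−0.15=0.85, crowded=0.11; AND[a·b] → w = 0.0935
R4: ¬crowded=1−0.11=0.89, ¬moderate=1−0.27=0.73; OR[a + b − a·b] → w = 0.9703
Rules with consequent 'maximal': {R3, R4} → strengths 0.0935, 0.9703
Aggregate via t-conorm [a + b − a·b]: 0.9731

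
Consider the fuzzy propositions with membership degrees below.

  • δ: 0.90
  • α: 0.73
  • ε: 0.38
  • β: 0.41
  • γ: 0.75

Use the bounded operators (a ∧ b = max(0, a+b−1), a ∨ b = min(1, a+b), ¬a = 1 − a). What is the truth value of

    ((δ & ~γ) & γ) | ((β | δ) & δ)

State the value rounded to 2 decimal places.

~γ = 1 − 0.75 = 0.25
δ & ~γ = max(0, a+b−1) on (0.90, 0.25) = 0.15
(δ & ~γ) & γ = max(0, a+b−1) on (0.15, 0.75) = 0.00
β | δ = min(1, a+b) on (0.41, 0.90) = 1.00
(β | δ) & δ = max(0, a+b−1) on (1.00, 0.90) = 0.90
((δ & ~γ) & γ) | ((β | δ) & δ) = min(1, a+b) on (0.00, 0.90) = 0.90

0.90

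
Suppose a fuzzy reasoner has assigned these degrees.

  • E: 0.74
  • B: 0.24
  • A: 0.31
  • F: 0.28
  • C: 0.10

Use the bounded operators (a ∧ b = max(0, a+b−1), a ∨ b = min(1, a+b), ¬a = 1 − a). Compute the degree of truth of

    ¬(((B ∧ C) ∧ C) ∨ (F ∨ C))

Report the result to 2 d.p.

0.62

B ∧ C = max(0, a+b−1) on (0.24, 0.10) = 0.00
(B ∧ C) ∧ C = max(0, a+b−1) on (0.00, 0.10) = 0.00
F ∨ C = min(1, a+b) on (0.28, 0.10) = 0.38
((B ∧ C) ∧ C) ∨ (F ∨ C) = min(1, a+b) on (0.00, 0.38) = 0.38
¬(((B ∧ C) ∧ C) ∨ (F ∨ C)) = 1 − 0.38 = 0.62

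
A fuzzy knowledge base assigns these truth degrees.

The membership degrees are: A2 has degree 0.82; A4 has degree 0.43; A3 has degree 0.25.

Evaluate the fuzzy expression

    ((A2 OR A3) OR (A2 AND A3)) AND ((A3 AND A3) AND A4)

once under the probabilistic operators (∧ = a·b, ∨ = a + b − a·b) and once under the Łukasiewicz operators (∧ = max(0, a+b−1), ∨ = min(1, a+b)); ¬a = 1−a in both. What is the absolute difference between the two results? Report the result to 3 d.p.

0.024

Under probabilistic:
  A2 OR A3 = a + b − a·b on (0.8200, 0.2500) = 0.8650
  A2 AND A3 = a·b on (0.8200, 0.2500) = 0.2050
  (A2 OR A3) OR (A2 AND A3) = a + b − a·b on (0.8650, 0.2050) = 0.8927
  A3 AND A3 = a·b on (0.2500, 0.2500) = 0.0625
  (A3 AND A3) AND A4 = a·b on (0.0625, 0.4300) = 0.0269
  ((A2 OR A3) OR (A2 AND A3)) AND ((A3 AND A3) AND A4) = a·b on (0.8927, 0.0269) = 0.0240
  → value = 0.0240
Under Łukasiewicz:
  A2 OR A3 = min(1, a+b) on (0.82, 0.25) = 1.00
  A2 AND A3 = max(0, a+b−1) on (0.82, 0.25) = 0.07
  (A2 OR A3) OR (A2 AND A3) = min(1, a+b) on (1.00, 0.07) = 1.00
  A3 AND A3 = max(0, a+b−1) on (0.25, 0.25) = 0.00
  (A3 AND A3) AND A4 = max(0, a+b−1) on (0.00, 0.43) = 0.00
  ((A2 OR A3) OR (A2 AND A3)) AND ((A3 AND A3) AND A4) = max(0, a+b−1) on (1.00, 0.00) = 0.00
  → value = 0.0000
|0.0240 − 0.0000| = 0.024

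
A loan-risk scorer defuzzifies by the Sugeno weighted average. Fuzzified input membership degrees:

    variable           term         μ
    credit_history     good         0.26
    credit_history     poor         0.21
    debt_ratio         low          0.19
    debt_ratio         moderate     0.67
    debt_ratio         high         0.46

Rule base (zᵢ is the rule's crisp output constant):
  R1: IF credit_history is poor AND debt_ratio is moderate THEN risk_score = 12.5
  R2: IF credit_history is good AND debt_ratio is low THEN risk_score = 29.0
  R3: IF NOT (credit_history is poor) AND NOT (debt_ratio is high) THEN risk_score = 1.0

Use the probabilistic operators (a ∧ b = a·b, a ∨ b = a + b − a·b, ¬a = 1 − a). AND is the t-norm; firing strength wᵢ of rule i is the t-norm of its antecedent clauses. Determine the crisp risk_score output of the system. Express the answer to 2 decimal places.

5.87

R1 (z=12.5): poor=0.21, moderate=0.67; AND[a·b] → w = 0.1407
R2 (z=29.0): good=0.26, low=0.19; AND[a·b] → w = 0.0494
R3 (z=1.0): ¬poor=1−0.21=0.79, ¬high=1−0.46=0.54; AND[a·b] → w = 0.4266
Weighted average = (0.1407·12.5 + 0.0494·29.0 + 0.4266·1.0) / (0.1407 + 0.0494 + 0.4266)
  = 3.6179 / 0.6167 = 5.87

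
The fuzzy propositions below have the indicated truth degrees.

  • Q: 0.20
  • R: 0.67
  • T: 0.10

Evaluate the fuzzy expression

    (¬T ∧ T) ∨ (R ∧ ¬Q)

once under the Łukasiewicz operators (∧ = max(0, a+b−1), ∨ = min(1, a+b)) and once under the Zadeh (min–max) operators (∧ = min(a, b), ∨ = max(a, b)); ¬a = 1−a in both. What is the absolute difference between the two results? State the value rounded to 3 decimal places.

Under Łukasiewicz:
  ¬T = 1 − 0.10 = 0.90
  ¬T ∧ T = max(0, a+b−1) on (0.90, 0.10) = 0.00
  ¬Q = 1 − 0.20 = 0.80
  R ∧ ¬Q = max(0, a+b−1) on (0.67, 0.80) = 0.47
  (¬T ∧ T) ∨ (R ∧ ¬Q) = min(1, a+b) on (0.00, 0.47) = 0.47
  → value = 0.4700
Under Zadeh (min–max):
  ¬T = 1 − 0.10 = 0.90
  ¬T ∧ T = min(a, b) on (0.90, 0.10) = 0.10
  ¬Q = 1 − 0.20 = 0.80
  R ∧ ¬Q = min(a, b) on (0.67, 0.80) = 0.67
  (¬T ∧ T) ∨ (R ∧ ¬Q) = max(a, b) on (0.10, 0.67) = 0.67
  → value = 0.6700
|0.4700 − 0.6700| = 0.200

0.200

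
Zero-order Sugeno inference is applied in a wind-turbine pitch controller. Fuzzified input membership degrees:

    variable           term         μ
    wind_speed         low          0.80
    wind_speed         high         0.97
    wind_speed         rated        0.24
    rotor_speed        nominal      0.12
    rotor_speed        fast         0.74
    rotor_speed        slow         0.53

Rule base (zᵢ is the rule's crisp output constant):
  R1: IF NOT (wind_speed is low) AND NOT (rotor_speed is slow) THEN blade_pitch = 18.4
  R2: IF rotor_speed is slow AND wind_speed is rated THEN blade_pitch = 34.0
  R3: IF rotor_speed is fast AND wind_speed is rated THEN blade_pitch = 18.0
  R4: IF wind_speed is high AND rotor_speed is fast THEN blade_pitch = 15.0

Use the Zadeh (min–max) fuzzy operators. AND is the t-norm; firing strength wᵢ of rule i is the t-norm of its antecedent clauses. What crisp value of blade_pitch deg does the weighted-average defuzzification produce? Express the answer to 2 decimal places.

19.20

R1 (z=18.4): ¬low=1−0.80=0.20, ¬slow=1−0.53=0.47; AND[min(a, b)] → w = 0.20
R2 (z=34.0): slow=0.53, rated=0.24; AND[min(a, b)] → w = 0.24
R3 (z=18.0): fast=0.74, rated=0.24; AND[min(a, b)] → w = 0.24
R4 (z=15.0): high=0.97, fast=0.74; AND[min(a, b)] → w = 0.74
Weighted average = (0.20·18.4 + 0.24·34.0 + 0.24·18.0 + 0.74·15.0) / (0.20 + 0.24 + 0.24 + 0.74)
  = 27.2600 / 1.4200 = 19.20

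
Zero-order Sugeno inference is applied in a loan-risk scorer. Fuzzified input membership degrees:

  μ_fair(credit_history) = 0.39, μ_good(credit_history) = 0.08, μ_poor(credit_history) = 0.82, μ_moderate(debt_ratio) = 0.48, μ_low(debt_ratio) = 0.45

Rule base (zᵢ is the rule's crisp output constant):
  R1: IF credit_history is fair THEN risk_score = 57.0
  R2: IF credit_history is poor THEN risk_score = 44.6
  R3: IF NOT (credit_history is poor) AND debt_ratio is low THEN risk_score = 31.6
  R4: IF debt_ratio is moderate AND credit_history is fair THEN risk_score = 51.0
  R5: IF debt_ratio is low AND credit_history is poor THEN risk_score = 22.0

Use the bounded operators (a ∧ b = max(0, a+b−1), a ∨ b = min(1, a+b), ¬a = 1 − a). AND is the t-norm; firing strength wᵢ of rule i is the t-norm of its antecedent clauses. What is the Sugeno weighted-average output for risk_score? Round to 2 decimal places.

R1 (z=57.0): fair=0.39 → w = 0.39
R2 (z=44.6): poor=0.82 → w = 0.82
R3 (z=31.6): ¬poor=1−0.82=0.18, low=0.45; AND[max(0, a+b−1)] → w = 0.00
R4 (z=51.0): moderate=0.48, fair=0.39; AND[max(0, a+b−1)] → w = 0.00
R5 (z=22.0): low=0.45, poor=0.82; AND[max(0, a+b−1)] → w = 0.27
Weighted average = (0.39·57.0 + 0.82·44.6 + 0.00·31.6 + 0.00·51.0 + 0.27·22.0) / (0.39 + 0.82 + 0.00 + 0.00 + 0.27)
  = 64.7420 / 1.4800 = 43.74

43.74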